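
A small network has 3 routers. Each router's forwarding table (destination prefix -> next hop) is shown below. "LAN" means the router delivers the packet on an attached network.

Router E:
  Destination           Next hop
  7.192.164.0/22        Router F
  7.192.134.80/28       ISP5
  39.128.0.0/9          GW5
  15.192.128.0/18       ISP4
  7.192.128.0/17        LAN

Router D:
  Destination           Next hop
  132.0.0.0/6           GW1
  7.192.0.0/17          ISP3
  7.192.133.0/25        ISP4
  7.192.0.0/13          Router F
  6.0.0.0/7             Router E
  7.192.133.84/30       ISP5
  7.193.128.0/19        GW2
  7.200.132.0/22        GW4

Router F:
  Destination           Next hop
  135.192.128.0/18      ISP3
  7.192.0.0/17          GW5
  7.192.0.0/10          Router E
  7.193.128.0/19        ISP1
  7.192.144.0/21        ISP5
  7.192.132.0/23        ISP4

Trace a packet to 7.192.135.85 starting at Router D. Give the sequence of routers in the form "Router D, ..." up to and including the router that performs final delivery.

At Router D: longest match for 7.192.135.85 is 7.192.0.0/13 -> Router F
At Router F: longest match for 7.192.135.85 is 7.192.0.0/10 -> Router E
At Router E: longest match for 7.192.135.85 is 7.192.128.0/17 -> LAN

Router D, Router F, Router E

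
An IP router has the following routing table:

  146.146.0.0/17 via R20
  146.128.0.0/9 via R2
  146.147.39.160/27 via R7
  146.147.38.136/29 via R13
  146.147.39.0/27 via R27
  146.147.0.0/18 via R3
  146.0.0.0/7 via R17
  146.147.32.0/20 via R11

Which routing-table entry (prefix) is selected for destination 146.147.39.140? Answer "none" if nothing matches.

Entries matching 146.147.39.140:
  146.0.0.0/7 (146.0.0.0 - 147.255.255.255)
  146.128.0.0/9 (146.128.0.0 - 146.255.255.255)
  146.147.0.0/18 (146.147.0.0 - 146.147.63.255)
  146.147.32.0/20 (146.147.32.0 - 146.147.47.255)
Most specific is 146.147.32.0/20.

146.147.32.0/20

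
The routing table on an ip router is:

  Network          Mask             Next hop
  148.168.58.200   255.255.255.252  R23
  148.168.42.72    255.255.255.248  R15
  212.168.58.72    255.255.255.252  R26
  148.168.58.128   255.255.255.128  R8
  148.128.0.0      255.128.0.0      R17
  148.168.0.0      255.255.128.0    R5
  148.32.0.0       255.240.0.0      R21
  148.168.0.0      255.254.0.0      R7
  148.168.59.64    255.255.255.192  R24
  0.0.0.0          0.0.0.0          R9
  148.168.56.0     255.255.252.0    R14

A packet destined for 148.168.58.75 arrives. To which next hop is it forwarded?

Routes whose prefix contains 148.168.58.75:
  0.0.0.0/0 (default, matches everything) -> R9
  148.128.0.0/9 (148.128.0.0 - 148.255.255.255) -> R17
  148.168.0.0/15 (148.168.0.0 - 148.169.255.255) -> R7
  148.168.0.0/17 (148.168.0.0 - 148.168.127.255) -> R5
  148.168.56.0/22 (148.168.56.0 - 148.168.59.255) -> R14
More-specific entries that do NOT match:
  148.168.58.200/30 (148.168.58.200 - 148.168.58.203) does not contain 148.168.58.75
  212.168.58.72/30 (212.168.58.72 - 212.168.58.75) does not contain 148.168.58.75
  148.168.42.72/29 (148.168.42.72 - 148.168.42.79) does not contain 148.168.58.75
  148.168.59.64/26 (148.168.59.64 - 148.168.59.127) does not contain 148.168.58.75
  148.168.58.128/25 (148.168.58.128 - 148.168.58.255) does not contain 148.168.58.75
Longest matching prefix is /22 -> next hop R14.

R14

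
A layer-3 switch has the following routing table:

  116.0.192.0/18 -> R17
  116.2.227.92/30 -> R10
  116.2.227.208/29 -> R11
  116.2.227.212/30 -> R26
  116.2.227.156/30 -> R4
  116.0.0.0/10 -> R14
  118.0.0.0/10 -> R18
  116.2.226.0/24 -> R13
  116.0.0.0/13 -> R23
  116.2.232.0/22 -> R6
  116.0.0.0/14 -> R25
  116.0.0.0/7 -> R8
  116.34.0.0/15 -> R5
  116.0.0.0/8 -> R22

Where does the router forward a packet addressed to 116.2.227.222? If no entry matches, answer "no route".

R25

Routes whose prefix contains 116.2.227.222:
  116.0.0.0/7 (116.0.0.0 - 117.255.255.255) -> R8
  116.0.0.0/8 (116.0.0.0 - 116.255.255.255) -> R22
  116.0.0.0/10 (116.0.0.0 - 116.63.255.255) -> R14
  116.0.0.0/13 (116.0.0.0 - 116.7.255.255) -> R23
  116.0.0.0/14 (116.0.0.0 - 116.3.255.255) -> R25
More-specific entries that do NOT match:
  116.2.227.92/30 (116.2.227.92 - 116.2.227.95) does not contain 116.2.227.222
  116.2.227.212/30 (116.2.227.212 - 116.2.227.215) does not contain 116.2.227.222
  116.2.227.156/30 (116.2.227.156 - 116.2.227.159) does not contain 116.2.227.222
  116.2.227.208/29 (116.2.227.208 - 116.2.227.215) does not contain 116.2.227.222
  116.2.226.0/24 (116.2.226.0 - 116.2.226.255) does not contain 116.2.227.222
  116.2.232.0/22 (116.2.232.0 - 116.2.235.255) does not contain 116.2.227.222
  116.0.192.0/18 (116.0.192.0 - 116.0.255.255) does not contain 116.2.227.222
  116.34.0.0/15 (116.34.0.0 - 116.35.255.255) does not contain 116.2.227.222
Longest matching prefix is /14 -> next hop R25.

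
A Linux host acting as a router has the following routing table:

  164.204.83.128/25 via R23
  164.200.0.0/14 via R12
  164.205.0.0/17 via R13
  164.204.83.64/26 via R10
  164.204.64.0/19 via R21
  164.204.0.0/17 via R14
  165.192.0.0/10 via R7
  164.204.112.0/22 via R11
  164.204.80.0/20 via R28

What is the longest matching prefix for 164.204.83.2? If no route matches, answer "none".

Entries matching 164.204.83.2:
  164.204.0.0/17 (164.204.0.0 - 164.204.127.255)
  164.204.64.0/19 (164.204.64.0 - 164.204.95.255)
  164.204.80.0/20 (164.204.80.0 - 164.204.95.255)
Most specific is 164.204.80.0/20.

164.204.80.0/20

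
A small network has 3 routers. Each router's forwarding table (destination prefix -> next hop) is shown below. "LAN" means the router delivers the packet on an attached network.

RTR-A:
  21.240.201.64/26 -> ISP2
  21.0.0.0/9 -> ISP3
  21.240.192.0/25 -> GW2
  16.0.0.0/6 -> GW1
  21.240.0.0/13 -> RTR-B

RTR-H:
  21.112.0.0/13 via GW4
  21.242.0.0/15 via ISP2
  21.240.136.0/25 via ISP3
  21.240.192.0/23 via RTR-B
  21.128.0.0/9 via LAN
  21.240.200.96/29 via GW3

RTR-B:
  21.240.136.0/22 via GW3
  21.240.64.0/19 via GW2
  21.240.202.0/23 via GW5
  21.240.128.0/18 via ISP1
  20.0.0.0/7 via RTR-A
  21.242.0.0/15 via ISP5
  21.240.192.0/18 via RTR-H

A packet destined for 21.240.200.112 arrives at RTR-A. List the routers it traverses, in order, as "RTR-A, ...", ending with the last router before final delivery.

At RTR-A: longest match for 21.240.200.112 is 21.240.0.0/13 -> RTR-B
At RTR-B: longest match for 21.240.200.112 is 21.240.192.0/18 -> RTR-H
At RTR-H: longest match for 21.240.200.112 is 21.128.0.0/9 -> LAN

RTR-A, RTR-B, RTR-H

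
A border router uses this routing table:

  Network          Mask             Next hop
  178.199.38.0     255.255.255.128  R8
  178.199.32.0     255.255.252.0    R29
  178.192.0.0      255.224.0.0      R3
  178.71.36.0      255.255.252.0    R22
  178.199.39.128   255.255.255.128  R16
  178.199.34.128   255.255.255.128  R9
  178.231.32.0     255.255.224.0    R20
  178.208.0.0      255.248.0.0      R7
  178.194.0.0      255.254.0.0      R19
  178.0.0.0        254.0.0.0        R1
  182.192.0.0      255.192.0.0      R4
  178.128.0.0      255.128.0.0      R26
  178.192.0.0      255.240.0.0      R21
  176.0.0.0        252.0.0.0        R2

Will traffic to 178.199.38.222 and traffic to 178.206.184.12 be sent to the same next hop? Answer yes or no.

178.199.38.222: longest match 178.192.0.0/12 -> R21
178.206.184.12: longest match 178.192.0.0/12 -> R21

yes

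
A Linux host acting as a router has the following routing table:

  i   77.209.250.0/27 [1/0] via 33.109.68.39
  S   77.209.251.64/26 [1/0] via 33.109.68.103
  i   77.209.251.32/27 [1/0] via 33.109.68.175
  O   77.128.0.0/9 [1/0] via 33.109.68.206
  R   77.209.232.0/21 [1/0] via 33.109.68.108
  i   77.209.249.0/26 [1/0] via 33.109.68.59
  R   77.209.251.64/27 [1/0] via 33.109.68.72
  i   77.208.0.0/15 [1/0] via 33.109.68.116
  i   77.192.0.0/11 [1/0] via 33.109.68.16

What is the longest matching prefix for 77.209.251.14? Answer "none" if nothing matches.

Entries matching 77.209.251.14:
  77.128.0.0/9 (77.128.0.0 - 77.255.255.255)
  77.192.0.0/11 (77.192.0.0 - 77.223.255.255)
  77.208.0.0/15 (77.208.0.0 - 77.209.255.255)
Most specific is 77.208.0.0/15.

77.208.0.0/15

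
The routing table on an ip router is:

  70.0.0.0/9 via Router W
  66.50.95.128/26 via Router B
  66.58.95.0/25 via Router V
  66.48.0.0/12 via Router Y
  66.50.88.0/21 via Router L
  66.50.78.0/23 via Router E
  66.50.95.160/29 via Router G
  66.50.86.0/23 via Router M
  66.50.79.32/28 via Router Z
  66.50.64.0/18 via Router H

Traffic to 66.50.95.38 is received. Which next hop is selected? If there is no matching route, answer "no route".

Router L

Routes whose prefix contains 66.50.95.38:
  66.48.0.0/12 (66.48.0.0 - 66.63.255.255) -> Router Y
  66.50.64.0/18 (66.50.64.0 - 66.50.127.255) -> Router H
  66.50.88.0/21 (66.50.88.0 - 66.50.95.255) -> Router L
More-specific entries that do NOT match:
  66.50.95.160/29 (66.50.95.160 - 66.50.95.167) does not contain 66.50.95.38
  66.50.79.32/28 (66.50.79.32 - 66.50.79.47) does not contain 66.50.95.38
  66.50.95.128/26 (66.50.95.128 - 66.50.95.191) does not contain 66.50.95.38
  66.58.95.0/25 (66.58.95.0 - 66.58.95.127) does not contain 66.50.95.38
  66.50.78.0/23 (66.50.78.0 - 66.50.79.255) does not contain 66.50.95.38
  66.50.86.0/23 (66.50.86.0 - 66.50.87.255) does not contain 66.50.95.38
Longest matching prefix is /21 -> next hop Router L.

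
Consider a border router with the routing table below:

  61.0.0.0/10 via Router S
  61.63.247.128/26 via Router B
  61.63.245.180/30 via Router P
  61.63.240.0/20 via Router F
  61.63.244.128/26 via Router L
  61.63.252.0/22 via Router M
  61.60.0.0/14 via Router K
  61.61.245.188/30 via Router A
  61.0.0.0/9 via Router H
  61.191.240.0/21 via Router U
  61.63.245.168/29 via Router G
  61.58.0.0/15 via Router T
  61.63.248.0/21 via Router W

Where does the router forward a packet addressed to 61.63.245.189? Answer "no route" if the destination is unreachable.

Routes whose prefix contains 61.63.245.189:
  61.0.0.0/9 (61.0.0.0 - 61.127.255.255) -> Router H
  61.0.0.0/10 (61.0.0.0 - 61.63.255.255) -> Router S
  61.60.0.0/14 (61.60.0.0 - 61.63.255.255) -> Router K
  61.63.240.0/20 (61.63.240.0 - 61.63.255.255) -> Router F
More-specific entries that do NOT match:
  61.63.245.180/30 (61.63.245.180 - 61.63.245.183) does not contain 61.63.245.189
  61.61.245.188/30 (61.61.245.188 - 61.61.245.191) does not contain 61.63.245.189
  61.63.245.168/29 (61.63.245.168 - 61.63.245.175) does not contain 61.63.245.189
  61.63.247.128/26 (61.63.247.128 - 61.63.247.191) does not contain 61.63.245.189
  61.63.244.128/26 (61.63.244.128 - 61.63.244.191) does not contain 61.63.245.189
  61.63.252.0/22 (61.63.252.0 - 61.63.255.255) does not contain 61.63.245.189
  61.191.240.0/21 (61.191.240.0 - 61.191.247.255) does not contain 61.63.245.189
  61.63.248.0/21 (61.63.248.0 - 61.63.255.255) does not contain 61.63.245.189
Longest matching prefix is /20 -> next hop Router F.

Router F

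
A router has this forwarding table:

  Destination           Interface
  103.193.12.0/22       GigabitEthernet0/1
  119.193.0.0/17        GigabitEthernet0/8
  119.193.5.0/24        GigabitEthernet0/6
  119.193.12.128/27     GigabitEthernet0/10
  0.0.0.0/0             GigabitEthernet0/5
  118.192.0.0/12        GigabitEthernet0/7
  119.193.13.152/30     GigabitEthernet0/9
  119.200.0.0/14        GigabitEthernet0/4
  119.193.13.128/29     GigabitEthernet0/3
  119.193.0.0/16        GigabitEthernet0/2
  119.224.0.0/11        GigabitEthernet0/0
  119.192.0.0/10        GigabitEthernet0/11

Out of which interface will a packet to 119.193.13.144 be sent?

GigabitEthernet0/8

Routes whose prefix contains 119.193.13.144:
  0.0.0.0/0 (default, matches everything) -> GigabitEthernet0/5
  119.192.0.0/10 (119.192.0.0 - 119.255.255.255) -> GigabitEthernet0/11
  119.193.0.0/16 (119.193.0.0 - 119.193.255.255) -> GigabitEthernet0/2
  119.193.0.0/17 (119.193.0.0 - 119.193.127.255) -> GigabitEthernet0/8
More-specific entries that do NOT match:
  119.193.13.152/30 (119.193.13.152 - 119.193.13.155) does not contain 119.193.13.144
  119.193.13.128/29 (119.193.13.128 - 119.193.13.135) does not contain 119.193.13.144
  119.193.12.128/27 (119.193.12.128 - 119.193.12.159) does not contain 119.193.13.144
  119.193.5.0/24 (119.193.5.0 - 119.193.5.255) does not contain 119.193.13.144
  103.193.12.0/22 (103.193.12.0 - 103.193.15.255) does not contain 119.193.13.144
Longest matching prefix is /17 -> interface GigabitEthernet0/8.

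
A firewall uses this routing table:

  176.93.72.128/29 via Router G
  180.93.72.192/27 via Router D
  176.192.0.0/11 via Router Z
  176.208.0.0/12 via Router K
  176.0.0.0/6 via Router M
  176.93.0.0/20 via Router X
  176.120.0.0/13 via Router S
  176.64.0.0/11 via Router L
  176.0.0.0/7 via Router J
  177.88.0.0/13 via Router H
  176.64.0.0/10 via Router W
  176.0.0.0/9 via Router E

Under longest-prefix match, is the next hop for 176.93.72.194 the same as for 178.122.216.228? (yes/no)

176.93.72.194: longest match 176.64.0.0/11 -> Router L
178.122.216.228: longest match 176.0.0.0/6 -> Router M

no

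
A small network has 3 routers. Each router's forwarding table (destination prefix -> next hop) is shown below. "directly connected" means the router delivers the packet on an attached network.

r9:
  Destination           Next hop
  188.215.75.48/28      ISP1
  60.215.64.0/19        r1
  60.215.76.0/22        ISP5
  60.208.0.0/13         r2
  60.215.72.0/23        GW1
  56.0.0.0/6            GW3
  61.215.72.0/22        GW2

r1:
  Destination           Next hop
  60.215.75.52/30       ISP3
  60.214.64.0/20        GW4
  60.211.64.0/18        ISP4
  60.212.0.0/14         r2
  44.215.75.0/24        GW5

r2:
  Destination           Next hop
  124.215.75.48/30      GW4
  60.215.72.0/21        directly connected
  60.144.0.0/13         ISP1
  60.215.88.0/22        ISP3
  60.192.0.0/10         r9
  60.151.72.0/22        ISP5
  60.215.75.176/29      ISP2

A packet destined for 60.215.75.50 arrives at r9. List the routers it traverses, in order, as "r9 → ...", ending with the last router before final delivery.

At r9: longest match for 60.215.75.50 is 60.215.64.0/19 -> r1
At r1: longest match for 60.215.75.50 is 60.212.0.0/14 -> r2
At r2: longest match for 60.215.75.50 is 60.215.72.0/21 -> directly connected

r9 → r1 → r2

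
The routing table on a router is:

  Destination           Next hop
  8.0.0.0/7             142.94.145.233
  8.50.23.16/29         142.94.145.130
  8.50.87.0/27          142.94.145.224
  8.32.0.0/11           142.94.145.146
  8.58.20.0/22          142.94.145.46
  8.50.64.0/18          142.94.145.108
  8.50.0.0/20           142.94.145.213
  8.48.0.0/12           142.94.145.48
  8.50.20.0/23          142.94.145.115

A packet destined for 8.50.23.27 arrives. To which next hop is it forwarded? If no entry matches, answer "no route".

Routes whose prefix contains 8.50.23.27:
  8.0.0.0/7 (8.0.0.0 - 9.255.255.255) -> 142.94.145.233
  8.32.0.0/11 (8.32.0.0 - 8.63.255.255) -> 142.94.145.146
  8.48.0.0/12 (8.48.0.0 - 8.63.255.255) -> 142.94.145.48
More-specific entries that do NOT match:
  8.50.23.16/29 (8.50.23.16 - 8.50.23.23) does not contain 8.50.23.27
  8.50.87.0/27 (8.50.87.0 - 8.50.87.31) does not contain 8.50.23.27
  8.50.20.0/23 (8.50.20.0 - 8.50.21.255) does not contain 8.50.23.27
  8.58.20.0/22 (8.58.20.0 - 8.58.23.255) does not contain 8.50.23.27
  8.50.0.0/20 (8.50.0.0 - 8.50.15.255) does not contain 8.50.23.27
  8.50.64.0/18 (8.50.64.0 - 8.50.127.255) does not contain 8.50.23.27
Longest matching prefix is /12 -> next hop 142.94.145.48.

142.94.145.48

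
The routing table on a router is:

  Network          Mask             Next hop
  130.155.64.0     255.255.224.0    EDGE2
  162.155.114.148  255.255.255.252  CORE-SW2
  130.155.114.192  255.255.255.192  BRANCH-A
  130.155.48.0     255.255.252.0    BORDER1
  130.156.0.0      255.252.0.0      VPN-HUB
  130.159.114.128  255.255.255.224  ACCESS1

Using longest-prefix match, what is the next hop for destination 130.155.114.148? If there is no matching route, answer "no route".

No entry's prefix contains 130.155.114.148; there is no default route.

no route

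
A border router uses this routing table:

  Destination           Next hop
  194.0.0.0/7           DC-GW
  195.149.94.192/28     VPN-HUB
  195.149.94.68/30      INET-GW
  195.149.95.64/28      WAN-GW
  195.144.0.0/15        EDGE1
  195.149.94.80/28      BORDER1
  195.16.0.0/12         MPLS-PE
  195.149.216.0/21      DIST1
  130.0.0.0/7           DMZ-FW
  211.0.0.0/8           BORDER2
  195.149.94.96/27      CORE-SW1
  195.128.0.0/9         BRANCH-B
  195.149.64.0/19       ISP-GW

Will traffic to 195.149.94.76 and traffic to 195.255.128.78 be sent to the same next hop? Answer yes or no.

195.149.94.76: longest match 195.149.64.0/19 -> ISP-GW
195.255.128.78: longest match 195.128.0.0/9 -> BRANCH-B

no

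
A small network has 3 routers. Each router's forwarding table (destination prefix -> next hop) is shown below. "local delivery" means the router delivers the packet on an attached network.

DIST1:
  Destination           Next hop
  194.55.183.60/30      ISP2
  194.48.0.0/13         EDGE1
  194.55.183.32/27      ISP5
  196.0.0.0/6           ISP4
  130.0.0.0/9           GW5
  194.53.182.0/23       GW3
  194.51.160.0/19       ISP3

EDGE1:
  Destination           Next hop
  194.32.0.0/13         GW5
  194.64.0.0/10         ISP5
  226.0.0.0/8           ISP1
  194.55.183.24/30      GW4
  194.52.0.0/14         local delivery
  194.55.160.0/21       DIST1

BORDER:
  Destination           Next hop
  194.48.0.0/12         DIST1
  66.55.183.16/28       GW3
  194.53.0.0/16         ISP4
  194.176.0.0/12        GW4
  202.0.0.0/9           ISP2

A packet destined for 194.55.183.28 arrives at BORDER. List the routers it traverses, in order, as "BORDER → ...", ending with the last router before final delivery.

BORDER → DIST1 → EDGE1

At BORDER: longest match for 194.55.183.28 is 194.48.0.0/12 -> DIST1
At DIST1: longest match for 194.55.183.28 is 194.48.0.0/13 -> EDGE1
At EDGE1: longest match for 194.55.183.28 is 194.52.0.0/14 -> local delivery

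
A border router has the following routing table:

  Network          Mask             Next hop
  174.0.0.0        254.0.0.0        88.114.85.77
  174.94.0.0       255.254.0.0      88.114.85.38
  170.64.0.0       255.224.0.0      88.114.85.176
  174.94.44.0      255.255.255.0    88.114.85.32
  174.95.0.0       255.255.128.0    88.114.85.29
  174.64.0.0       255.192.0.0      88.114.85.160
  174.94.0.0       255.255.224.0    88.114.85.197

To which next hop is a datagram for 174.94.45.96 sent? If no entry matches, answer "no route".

Routes whose prefix contains 174.94.45.96:
  174.0.0.0/7 (174.0.0.0 - 175.255.255.255) -> 88.114.85.77
  174.64.0.0/10 (174.64.0.0 - 174.127.255.255) -> 88.114.85.160
  174.94.0.0/15 (174.94.0.0 - 174.95.255.255) -> 88.114.85.38
More-specific entries that do NOT match:
  174.94.44.0/24 (174.94.44.0 - 174.94.44.255) does not contain 174.94.45.96
  174.94.0.0/19 (174.94.0.0 - 174.94.31.255) does not contain 174.94.45.96
  174.95.0.0/17 (174.95.0.0 - 174.95.127.255) does not contain 174.94.45.96
Longest matching prefix is /15 -> next hop 88.114.85.38.

88.114.85.38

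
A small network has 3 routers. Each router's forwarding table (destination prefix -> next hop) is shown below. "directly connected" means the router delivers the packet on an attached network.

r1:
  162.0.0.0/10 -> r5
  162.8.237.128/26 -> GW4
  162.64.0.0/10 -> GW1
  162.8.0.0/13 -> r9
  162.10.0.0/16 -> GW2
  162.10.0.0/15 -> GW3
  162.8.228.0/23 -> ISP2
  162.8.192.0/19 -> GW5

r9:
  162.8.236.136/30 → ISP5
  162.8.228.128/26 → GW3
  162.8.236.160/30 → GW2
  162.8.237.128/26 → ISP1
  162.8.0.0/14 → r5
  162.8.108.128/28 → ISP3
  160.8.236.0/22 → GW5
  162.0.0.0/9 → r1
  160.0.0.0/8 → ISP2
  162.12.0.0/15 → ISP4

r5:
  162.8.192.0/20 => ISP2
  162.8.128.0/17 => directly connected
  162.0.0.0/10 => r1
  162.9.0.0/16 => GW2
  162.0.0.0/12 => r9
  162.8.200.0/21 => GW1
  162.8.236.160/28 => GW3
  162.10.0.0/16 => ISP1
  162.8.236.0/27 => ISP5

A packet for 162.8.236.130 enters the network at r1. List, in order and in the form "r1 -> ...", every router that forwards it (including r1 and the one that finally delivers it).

r1 -> r9 -> r5

At r1: longest match for 162.8.236.130 is 162.8.0.0/13 -> r9
At r9: longest match for 162.8.236.130 is 162.8.0.0/14 -> r5
At r5: longest match for 162.8.236.130 is 162.8.128.0/17 -> directly connected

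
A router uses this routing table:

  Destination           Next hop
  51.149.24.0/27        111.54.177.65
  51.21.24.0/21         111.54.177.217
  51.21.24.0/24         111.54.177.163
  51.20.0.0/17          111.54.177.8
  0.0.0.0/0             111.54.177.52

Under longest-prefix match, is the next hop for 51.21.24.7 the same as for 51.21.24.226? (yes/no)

yes

51.21.24.7: longest match 51.21.24.0/24 -> 111.54.177.163
51.21.24.226: longest match 51.21.24.0/24 -> 111.54.177.163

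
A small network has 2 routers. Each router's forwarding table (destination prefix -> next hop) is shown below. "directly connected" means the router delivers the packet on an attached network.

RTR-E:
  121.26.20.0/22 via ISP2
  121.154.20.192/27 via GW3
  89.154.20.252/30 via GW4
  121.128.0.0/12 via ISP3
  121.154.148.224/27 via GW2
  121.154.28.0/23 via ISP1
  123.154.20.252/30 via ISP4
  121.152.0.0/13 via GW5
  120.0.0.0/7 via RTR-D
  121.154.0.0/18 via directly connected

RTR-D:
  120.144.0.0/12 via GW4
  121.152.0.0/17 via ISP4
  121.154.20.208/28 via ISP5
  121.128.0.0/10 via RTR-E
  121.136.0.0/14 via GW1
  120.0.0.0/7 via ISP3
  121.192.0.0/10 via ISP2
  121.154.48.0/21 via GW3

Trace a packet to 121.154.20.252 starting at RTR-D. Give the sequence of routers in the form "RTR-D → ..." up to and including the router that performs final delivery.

At RTR-D: longest match for 121.154.20.252 is 121.128.0.0/10 -> RTR-E
At RTR-E: longest match for 121.154.20.252 is 121.154.0.0/18 -> directly connected

RTR-D → RTR-E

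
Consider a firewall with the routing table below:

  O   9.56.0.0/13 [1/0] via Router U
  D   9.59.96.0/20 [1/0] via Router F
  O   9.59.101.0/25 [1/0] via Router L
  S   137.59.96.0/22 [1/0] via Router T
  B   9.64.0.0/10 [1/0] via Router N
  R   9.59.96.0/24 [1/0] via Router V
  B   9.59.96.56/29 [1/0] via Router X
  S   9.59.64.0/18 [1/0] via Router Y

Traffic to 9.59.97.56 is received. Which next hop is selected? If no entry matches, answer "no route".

Routes whose prefix contains 9.59.97.56:
  9.56.0.0/13 (9.56.0.0 - 9.63.255.255) -> Router U
  9.59.64.0/18 (9.59.64.0 - 9.59.127.255) -> Router Y
  9.59.96.0/20 (9.59.96.0 - 9.59.111.255) -> Router F
More-specific entries that do NOT match:
  9.59.96.56/29 (9.59.96.56 - 9.59.96.63) does not contain 9.59.97.56
  9.59.101.0/25 (9.59.101.0 - 9.59.101.127) does not contain 9.59.97.56
  9.59.96.0/24 (9.59.96.0 - 9.59.96.255) does not contain 9.59.97.56
  137.59.96.0/22 (137.59.96.0 - 137.59.99.255) does not contain 9.59.97.56
Longest matching prefix is /20 -> next hop Router F.

Router F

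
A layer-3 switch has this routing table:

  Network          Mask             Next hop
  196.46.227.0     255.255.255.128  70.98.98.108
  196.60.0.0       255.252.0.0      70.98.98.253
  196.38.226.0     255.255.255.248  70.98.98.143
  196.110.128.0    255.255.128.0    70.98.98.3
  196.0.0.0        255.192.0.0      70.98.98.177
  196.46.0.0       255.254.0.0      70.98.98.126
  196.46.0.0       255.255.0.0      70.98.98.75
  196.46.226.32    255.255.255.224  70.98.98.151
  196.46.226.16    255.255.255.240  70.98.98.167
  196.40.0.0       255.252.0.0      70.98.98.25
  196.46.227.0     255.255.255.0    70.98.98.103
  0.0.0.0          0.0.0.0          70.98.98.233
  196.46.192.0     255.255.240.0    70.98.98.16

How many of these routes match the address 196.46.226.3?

4

Prefixes containing 196.46.226.3:
  0.0.0.0/0 (default, matches everything)
  196.0.0.0/10 (196.0.0.0 - 196.63.255.255)
  196.46.0.0/15 (196.46.0.0 - 196.47.255.255)
  196.46.0.0/16 (196.46.0.0 - 196.46.255.255)
Total matching entries: 4.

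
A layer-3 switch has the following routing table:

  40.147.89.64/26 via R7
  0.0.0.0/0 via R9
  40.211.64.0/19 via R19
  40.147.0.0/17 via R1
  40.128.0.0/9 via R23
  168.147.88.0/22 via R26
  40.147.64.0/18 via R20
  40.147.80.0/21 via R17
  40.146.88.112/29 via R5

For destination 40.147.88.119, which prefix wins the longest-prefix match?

40.147.64.0/18

Entries matching 40.147.88.119:
  0.0.0.0/0 (default, matches everything)
  40.128.0.0/9 (40.128.0.0 - 40.255.255.255)
  40.147.0.0/17 (40.147.0.0 - 40.147.127.255)
  40.147.64.0/18 (40.147.64.0 - 40.147.127.255)
Most specific is 40.147.64.0/18.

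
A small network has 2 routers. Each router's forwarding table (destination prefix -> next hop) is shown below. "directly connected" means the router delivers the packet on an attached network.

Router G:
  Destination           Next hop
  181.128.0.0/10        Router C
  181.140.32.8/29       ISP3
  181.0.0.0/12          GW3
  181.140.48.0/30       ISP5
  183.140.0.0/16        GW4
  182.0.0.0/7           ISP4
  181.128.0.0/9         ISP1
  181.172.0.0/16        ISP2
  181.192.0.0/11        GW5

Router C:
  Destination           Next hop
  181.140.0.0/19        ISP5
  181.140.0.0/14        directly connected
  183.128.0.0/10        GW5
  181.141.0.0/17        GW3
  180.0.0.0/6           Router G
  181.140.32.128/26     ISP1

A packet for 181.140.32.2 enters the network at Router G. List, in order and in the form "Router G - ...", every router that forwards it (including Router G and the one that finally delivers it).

Router G - Router C

At Router G: longest match for 181.140.32.2 is 181.128.0.0/10 -> Router C
At Router C: longest match for 181.140.32.2 is 181.140.0.0/14 -> directly connected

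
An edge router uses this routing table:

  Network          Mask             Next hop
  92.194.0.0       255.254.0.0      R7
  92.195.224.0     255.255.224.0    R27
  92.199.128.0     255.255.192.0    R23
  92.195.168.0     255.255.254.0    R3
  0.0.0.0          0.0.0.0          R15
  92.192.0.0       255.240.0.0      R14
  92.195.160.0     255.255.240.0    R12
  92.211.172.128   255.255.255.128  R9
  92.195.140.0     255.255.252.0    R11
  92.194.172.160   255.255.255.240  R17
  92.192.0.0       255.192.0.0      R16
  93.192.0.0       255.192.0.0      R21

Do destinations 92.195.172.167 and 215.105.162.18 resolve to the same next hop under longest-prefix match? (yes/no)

92.195.172.167: longest match 92.195.160.0/20 -> R12
215.105.162.18: longest match 0.0.0.0/0 -> R15

no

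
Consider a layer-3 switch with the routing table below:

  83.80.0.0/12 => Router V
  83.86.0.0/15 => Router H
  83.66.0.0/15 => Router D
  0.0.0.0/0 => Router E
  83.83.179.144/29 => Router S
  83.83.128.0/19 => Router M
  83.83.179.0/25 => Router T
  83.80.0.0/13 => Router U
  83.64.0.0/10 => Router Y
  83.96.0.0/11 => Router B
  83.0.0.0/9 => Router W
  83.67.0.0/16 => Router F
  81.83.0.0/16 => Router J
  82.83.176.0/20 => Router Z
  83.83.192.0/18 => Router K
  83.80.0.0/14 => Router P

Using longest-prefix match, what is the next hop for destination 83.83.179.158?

Router P

Routes whose prefix contains 83.83.179.158:
  0.0.0.0/0 (default, matches everything) -> Router E
  83.0.0.0/9 (83.0.0.0 - 83.127.255.255) -> Router W
  83.64.0.0/10 (83.64.0.0 - 83.127.255.255) -> Router Y
  83.80.0.0/12 (83.80.0.0 - 83.95.255.255) -> Router V
  83.80.0.0/13 (83.80.0.0 - 83.87.255.255) -> Router U
  83.80.0.0/14 (83.80.0.0 - 83.83.255.255) -> Router P
More-specific entries that do NOT match:
  83.83.179.144/29 (83.83.179.144 - 83.83.179.151) does not contain 83.83.179.158
  83.83.179.0/25 (83.83.179.0 - 83.83.179.127) does not contain 83.83.179.158
  82.83.176.0/20 (82.83.176.0 - 82.83.191.255) does not contain 83.83.179.158
  83.83.128.0/19 (83.83.128.0 - 83.83.159.255) does not contain 83.83.179.158
  83.83.192.0/18 (83.83.192.0 - 83.83.255.255) does not contain 83.83.179.158
  83.67.0.0/16 (83.67.0.0 - 83.67.255.255) does not contain 83.83.179.158
  81.83.0.0/16 (81.83.0.0 - 81.83.255.255) does not contain 83.83.179.158
  83.86.0.0/15 (83.86.0.0 - 83.87.255.255) does not contain 83.83.179.158
  83.66.0.0/15 (83.66.0.0 - 83.67.255.255) does not contain 83.83.179.158
Longest matching prefix is /14 -> next hop Router P.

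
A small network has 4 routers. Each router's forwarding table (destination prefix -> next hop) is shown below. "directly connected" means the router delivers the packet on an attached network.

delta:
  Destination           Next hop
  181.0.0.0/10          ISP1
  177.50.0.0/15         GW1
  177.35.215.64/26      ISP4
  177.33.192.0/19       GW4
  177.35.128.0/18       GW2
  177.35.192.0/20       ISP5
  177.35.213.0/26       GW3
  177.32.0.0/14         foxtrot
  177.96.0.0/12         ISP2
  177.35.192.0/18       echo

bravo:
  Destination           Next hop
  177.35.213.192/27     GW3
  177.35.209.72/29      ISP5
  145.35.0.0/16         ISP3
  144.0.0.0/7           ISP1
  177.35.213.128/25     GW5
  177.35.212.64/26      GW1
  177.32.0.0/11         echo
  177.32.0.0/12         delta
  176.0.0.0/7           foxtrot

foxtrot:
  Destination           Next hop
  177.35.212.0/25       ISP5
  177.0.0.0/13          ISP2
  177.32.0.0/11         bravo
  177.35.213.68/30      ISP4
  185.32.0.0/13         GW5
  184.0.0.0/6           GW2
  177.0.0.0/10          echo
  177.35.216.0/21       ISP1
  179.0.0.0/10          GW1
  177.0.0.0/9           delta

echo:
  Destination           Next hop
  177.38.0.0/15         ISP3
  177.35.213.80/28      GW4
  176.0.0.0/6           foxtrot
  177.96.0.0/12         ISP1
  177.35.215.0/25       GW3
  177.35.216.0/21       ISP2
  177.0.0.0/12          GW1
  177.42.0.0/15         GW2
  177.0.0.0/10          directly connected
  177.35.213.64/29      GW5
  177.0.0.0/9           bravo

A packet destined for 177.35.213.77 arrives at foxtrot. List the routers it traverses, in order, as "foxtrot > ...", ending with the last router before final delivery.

foxtrot > bravo > delta > echo

At foxtrot: longest match for 177.35.213.77 is 177.32.0.0/11 -> bravo
At bravo: longest match for 177.35.213.77 is 177.32.0.0/12 -> delta
At delta: longest match for 177.35.213.77 is 177.35.192.0/18 -> echo
At echo: longest match for 177.35.213.77 is 177.0.0.0/10 -> directly connected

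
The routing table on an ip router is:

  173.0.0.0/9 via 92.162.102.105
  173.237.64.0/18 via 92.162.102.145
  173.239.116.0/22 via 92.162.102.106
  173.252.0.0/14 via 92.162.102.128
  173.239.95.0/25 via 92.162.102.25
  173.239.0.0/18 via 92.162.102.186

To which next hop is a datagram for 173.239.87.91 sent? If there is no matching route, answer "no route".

no route

No entry's prefix contains 173.239.87.91; there is no default route.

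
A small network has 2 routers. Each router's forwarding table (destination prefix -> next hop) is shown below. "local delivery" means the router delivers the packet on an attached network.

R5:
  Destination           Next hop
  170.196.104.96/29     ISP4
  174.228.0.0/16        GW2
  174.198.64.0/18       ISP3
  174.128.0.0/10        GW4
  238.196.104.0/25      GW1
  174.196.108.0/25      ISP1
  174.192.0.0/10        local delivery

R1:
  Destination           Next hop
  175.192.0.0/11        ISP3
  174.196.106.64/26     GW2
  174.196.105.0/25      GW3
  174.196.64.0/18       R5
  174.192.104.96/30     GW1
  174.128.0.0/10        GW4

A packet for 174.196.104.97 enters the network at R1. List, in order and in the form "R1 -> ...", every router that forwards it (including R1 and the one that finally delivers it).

At R1: longest match for 174.196.104.97 is 174.196.64.0/18 -> R5
At R5: longest match for 174.196.104.97 is 174.192.0.0/10 -> local delivery

R1 -> R5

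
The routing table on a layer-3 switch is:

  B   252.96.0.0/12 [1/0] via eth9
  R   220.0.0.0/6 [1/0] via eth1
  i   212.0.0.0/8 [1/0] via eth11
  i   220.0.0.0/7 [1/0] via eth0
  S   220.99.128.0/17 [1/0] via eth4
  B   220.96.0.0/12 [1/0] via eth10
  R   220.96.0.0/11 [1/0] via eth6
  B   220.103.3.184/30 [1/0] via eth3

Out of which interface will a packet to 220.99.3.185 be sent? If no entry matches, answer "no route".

Routes whose prefix contains 220.99.3.185:
  220.0.0.0/6 (220.0.0.0 - 223.255.255.255) -> eth1
  220.0.0.0/7 (220.0.0.0 - 221.255.255.255) -> eth0
  220.96.0.0/11 (220.96.0.0 - 220.127.255.255) -> eth6
  220.96.0.0/12 (220.96.0.0 - 220.111.255.255) -> eth10
More-specific entries that do NOT match:
  220.103.3.184/30 (220.103.3.184 - 220.103.3.187) does not contain 220.99.3.185
  220.99.128.0/17 (220.99.128.0 - 220.99.255.255) does not contain 220.99.3.185
Longest matching prefix is /12 -> interface eth10.

eth10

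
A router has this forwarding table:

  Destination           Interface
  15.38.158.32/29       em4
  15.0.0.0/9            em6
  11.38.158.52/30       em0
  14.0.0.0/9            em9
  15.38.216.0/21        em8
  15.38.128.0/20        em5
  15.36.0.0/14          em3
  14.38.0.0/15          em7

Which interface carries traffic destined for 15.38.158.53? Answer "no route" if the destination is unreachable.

Routes whose prefix contains 15.38.158.53:
  15.0.0.0/9 (15.0.0.0 - 15.127.255.255) -> em6
  15.36.0.0/14 (15.36.0.0 - 15.39.255.255) -> em3
More-specific entries that do NOT match:
  11.38.158.52/30 (11.38.158.52 - 11.38.158.55) does not contain 15.38.158.53
  15.38.158.32/29 (15.38.158.32 - 15.38.158.39) does not contain 15.38.158.53
  15.38.216.0/21 (15.38.216.0 - 15.38.223.255) does not contain 15.38.158.53
  15.38.128.0/20 (15.38.128.0 - 15.38.143.255) does not contain 15.38.158.53
  14.38.0.0/15 (14.38.0.0 - 14.39.255.255) does not contain 15.38.158.53
Longest matching prefix is /14 -> interface em3.

em3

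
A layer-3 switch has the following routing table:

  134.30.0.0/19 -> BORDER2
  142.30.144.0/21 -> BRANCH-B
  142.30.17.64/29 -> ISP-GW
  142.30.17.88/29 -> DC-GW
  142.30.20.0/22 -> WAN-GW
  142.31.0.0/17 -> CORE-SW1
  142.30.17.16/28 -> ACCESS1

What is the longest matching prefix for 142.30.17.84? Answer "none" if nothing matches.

142.30.17.84 is outside every listed prefix and there is no default route.

none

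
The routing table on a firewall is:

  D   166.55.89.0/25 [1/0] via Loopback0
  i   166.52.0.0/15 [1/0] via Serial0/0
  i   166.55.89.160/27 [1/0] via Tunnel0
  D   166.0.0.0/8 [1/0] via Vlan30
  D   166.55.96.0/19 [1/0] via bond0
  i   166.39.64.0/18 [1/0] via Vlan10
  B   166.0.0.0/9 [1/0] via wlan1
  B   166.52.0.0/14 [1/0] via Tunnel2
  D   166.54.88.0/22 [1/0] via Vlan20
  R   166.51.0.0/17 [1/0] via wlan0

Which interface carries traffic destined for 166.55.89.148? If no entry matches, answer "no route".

Tunnel2

Routes whose prefix contains 166.55.89.148:
  166.0.0.0/8 (166.0.0.0 - 166.255.255.255) -> Vlan30
  166.0.0.0/9 (166.0.0.0 - 166.127.255.255) -> wlan1
  166.52.0.0/14 (166.52.0.0 - 166.55.255.255) -> Tunnel2
More-specific entries that do NOT match:
  166.55.89.160/27 (166.55.89.160 - 166.55.89.191) does not contain 166.55.89.148
  166.55.89.0/25 (166.55.89.0 - 166.55.89.127) does not contain 166.55.89.148
  166.54.88.0/22 (166.54.88.0 - 166.54.91.255) does not contain 166.55.89.148
  166.55.96.0/19 (166.55.96.0 - 166.55.127.255) does not contain 166.55.89.148
  166.39.64.0/18 (166.39.64.0 - 166.39.127.255) does not contain 166.55.89.148
  166.51.0.0/17 (166.51.0.0 - 166.51.127.255) does not contain 166.55.89.148
  166.52.0.0/15 (166.52.0.0 - 166.53.255.255) does not contain 166.55.89.148
Longest matching prefix is /14 -> interface Tunnel2.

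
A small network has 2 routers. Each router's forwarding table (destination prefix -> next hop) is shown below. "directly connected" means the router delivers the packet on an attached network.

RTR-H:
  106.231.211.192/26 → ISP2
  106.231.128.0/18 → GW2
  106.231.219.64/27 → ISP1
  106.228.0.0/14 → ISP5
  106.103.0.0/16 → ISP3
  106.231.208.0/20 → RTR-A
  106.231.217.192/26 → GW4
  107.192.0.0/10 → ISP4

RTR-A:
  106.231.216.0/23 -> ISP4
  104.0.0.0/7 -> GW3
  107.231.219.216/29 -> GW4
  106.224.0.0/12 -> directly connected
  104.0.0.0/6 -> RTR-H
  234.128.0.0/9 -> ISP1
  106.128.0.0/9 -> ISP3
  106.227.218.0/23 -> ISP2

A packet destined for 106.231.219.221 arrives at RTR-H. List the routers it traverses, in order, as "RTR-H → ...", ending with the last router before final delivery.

RTR-H → RTR-A

At RTR-H: longest match for 106.231.219.221 is 106.231.208.0/20 -> RTR-A
At RTR-A: longest match for 106.231.219.221 is 106.224.0.0/12 -> directly connected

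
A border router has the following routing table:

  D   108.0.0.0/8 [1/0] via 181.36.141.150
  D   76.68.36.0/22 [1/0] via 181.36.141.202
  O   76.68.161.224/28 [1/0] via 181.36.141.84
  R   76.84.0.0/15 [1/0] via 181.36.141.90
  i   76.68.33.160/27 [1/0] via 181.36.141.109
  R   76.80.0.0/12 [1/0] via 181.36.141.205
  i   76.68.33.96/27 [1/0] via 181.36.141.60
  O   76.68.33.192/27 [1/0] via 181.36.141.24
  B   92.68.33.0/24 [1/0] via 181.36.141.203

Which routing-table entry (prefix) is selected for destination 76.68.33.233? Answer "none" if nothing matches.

76.68.33.233 is outside every listed prefix and there is no default route.

none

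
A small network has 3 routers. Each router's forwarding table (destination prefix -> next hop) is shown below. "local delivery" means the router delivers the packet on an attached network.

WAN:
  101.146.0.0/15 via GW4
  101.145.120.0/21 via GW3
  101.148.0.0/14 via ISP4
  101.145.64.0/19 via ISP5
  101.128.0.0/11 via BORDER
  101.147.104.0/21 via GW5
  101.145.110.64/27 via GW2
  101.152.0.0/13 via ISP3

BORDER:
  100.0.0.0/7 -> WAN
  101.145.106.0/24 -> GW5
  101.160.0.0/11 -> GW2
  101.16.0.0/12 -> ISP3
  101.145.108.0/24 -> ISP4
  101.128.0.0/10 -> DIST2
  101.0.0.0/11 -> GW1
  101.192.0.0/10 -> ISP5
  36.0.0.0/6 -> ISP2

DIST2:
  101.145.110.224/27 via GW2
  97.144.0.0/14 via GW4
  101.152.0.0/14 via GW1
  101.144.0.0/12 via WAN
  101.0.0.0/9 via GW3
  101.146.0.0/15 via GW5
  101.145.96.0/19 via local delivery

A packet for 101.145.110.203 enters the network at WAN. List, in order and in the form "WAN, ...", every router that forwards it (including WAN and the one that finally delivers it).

WAN, BORDER, DIST2

At WAN: longest match for 101.145.110.203 is 101.128.0.0/11 -> BORDER
At BORDER: longest match for 101.145.110.203 is 101.128.0.0/10 -> DIST2
At DIST2: longest match for 101.145.110.203 is 101.145.96.0/19 -> local delivery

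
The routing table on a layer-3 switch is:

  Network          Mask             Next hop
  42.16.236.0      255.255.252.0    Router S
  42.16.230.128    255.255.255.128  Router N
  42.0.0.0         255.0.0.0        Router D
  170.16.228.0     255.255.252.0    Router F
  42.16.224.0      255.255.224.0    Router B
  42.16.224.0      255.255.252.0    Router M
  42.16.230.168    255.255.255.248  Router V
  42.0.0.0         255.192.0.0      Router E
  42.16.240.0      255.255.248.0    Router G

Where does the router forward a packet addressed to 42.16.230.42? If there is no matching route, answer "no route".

Routes whose prefix contains 42.16.230.42:
  42.0.0.0/8 (42.0.0.0 - 42.255.255.255) -> Router D
  42.0.0.0/10 (42.0.0.0 - 42.63.255.255) -> Router E
  42.16.224.0/19 (42.16.224.0 - 42.16.255.255) -> Router B
More-specific entries that do NOT match:
  42.16.230.168/29 (42.16.230.168 - 42.16.230.175) does not contain 42.16.230.42
  42.16.230.128/25 (42.16.230.128 - 42.16.230.255) does not contain 42.16.230.42
  42.16.236.0/22 (42.16.236.0 - 42.16.239.255) does not contain 42.16.230.42
  170.16.228.0/22 (170.16.228.0 - 170.16.231.255) does not contain 42.16.230.42
  42.16.224.0/22 (42.16.224.0 - 42.16.227.255) does not contain 42.16.230.42
  42.16.240.0/21 (42.16.240.0 - 42.16.247.255) does not contain 42.16.230.42
Longest matching prefix is /19 -> next hop Router B.

Router B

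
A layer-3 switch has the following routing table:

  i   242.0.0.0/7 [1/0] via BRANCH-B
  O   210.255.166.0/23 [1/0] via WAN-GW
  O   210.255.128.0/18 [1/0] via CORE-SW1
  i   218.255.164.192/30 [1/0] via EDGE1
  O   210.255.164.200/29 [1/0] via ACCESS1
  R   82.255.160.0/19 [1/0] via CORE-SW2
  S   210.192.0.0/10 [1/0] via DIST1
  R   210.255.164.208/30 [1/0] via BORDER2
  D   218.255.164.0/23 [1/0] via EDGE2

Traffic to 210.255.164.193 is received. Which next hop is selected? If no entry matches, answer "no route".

Routes whose prefix contains 210.255.164.193:
  210.192.0.0/10 (210.192.0.0 - 210.255.255.255) -> DIST1
  210.255.128.0/18 (210.255.128.0 - 210.255.191.255) -> CORE-SW1
More-specific entries that do NOT match:
  218.255.164.192/30 (218.255.164.192 - 218.255.164.195) does not contain 210.255.164.193
  210.255.164.208/30 (210.255.164.208 - 210.255.164.211) does not contain 210.255.164.193
  210.255.164.200/29 (210.255.164.200 - 210.255.164.207) does not contain 210.255.164.193
  210.255.166.0/23 (210.255.166.0 - 210.255.167.255) does not contain 210.255.164.193
  218.255.164.0/23 (218.255.164.0 - 218.255.165.255) does not contain 210.255.164.193
  82.255.160.0/19 (82.255.160.0 - 82.255.191.255) does not contain 210.255.164.193
Longest matching prefix is /18 -> next hop CORE-SW1.

CORE-SW1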